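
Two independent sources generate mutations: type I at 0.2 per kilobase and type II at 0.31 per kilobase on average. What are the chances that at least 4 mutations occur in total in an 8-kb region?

0.5820

Independent Poisson processes superpose: combined rate λ = 0.2 + 0.31 = 0.51 per kilobase.
Over the interval, μ = 0.51 × 8 = 4.08 (an 8-kb region = 8 kilobases).
P(N ≥ 4) = 1 − P(N ≤ 3) ≈ 0.5820.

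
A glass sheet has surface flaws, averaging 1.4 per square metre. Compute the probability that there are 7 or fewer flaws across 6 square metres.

0.3987

Over the interval, μ = 1.4 × 6 = 8.4 (6 square metres).
P(N ≤ 7) = Σ_{j=0}^{7} e^(−μ) μ^j/j! ≈ 0.3987.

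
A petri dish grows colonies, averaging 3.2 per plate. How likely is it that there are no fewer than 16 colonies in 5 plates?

Over the interval, μ = 3.2 × 5 = 16 (5 plates).
P(N ≥ 16) = 1 − P(N ≤ 15) = 1 − Σ_{j=0}^{15} e^(−μ) μ^j/j! ≈ 0.5333.

0.5333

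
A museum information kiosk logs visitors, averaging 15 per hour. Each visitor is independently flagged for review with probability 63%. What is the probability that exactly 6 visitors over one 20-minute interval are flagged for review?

Thinning: the visitors that are flagged for review themselves form a Poisson process with rate 0.63 × 15 = 9.45 per hour.
Over the interval, μ = 9.45 × 1/3 = 3.15 (a 20-minute interval = 1/3 hours).
P(N = 6) = e^(−3.15) · 3.15^6/6! ≈ 0.0581.

0.0581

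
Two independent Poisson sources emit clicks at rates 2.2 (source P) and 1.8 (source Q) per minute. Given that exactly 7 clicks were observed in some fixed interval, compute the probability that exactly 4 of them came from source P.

Given the total, each event is independently from source P with probability p = λ_P/(λ_P+λ_Q) = 2.2/4 = 0.5500.
So K ~ Binomial(7, 2.2/4): P(K = 4) = C(7,4) · (2.2/4)^4 · (1.8/4)^3 ≈ 0.2918.

0.2918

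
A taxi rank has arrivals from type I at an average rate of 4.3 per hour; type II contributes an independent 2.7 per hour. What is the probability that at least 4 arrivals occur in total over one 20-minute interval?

Independent Poisson processes superpose: combined rate λ = 4.3 + 2.7 = 7 per hour.
Over the interval, μ = 7 × 1/3 ≈ 2.33333 (a 20-minute interval = 1/3 hours).
P(N ≥ 4) = 1 − P(N ≤ 3) ≈ 0.2075.

0.2075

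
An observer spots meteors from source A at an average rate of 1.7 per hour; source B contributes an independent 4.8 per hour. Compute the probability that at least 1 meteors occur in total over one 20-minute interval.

0.8854

Independent Poisson processes superpose: combined rate λ = 1.7 + 4.8 = 6.5 per hour.
Over the interval, μ = 6.5 × 1/3 ≈ 2.16667 (a 20-minute interval = 1/3 hours).
P(N ≥ 1) = 1 − P(N ≤ 0) ≈ 0.8854.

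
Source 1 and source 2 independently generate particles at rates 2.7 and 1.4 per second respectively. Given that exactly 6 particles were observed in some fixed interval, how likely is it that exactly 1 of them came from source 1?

Given the total, each event is independently from source 1 with probability p = λ_1/(λ_1+λ_2) = 2.7/4.1 ≈ 0.6585.
So K ~ Binomial(6, 2.7/4.1): P(K = 1) = C(6,1) · (2.7/4.1)^1 · (1.4/4.1)^5 ≈ 0.0183.

0.0183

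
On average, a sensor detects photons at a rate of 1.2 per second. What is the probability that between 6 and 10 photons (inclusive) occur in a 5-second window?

Over the interval, μ = 1.2 × 5 = 6 (a 5-second window = 5 seconds).
P(6 ≤ N ≤ 10) = Σ_{j=6}^{10} e^(−6) · 6^j/j! ≈ 0.5117.

0.5117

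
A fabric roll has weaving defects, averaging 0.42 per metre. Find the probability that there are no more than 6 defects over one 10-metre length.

Over the interval, μ = 0.42 × 10 = 4.2 (a 10-metre length = 10 metres).
P(N ≤ 6) = Σ_{j=0}^{6} e^(−μ) μ^j/j! ≈ 0.8675.

0.8675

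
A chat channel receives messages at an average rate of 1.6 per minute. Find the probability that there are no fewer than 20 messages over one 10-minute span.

Over the interval, μ = 1.6 × 10 = 16 (a 10-minute span = 10 minutes).
P(N ≥ 20) = 1 − P(N ≤ 19) = 1 − Σ_{j=0}^{19} e^(−μ) μ^j/j! ≈ 0.1878.

0.1878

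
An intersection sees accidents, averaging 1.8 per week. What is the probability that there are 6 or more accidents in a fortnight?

Over the interval, μ = 1.8 × 2 = 3.6 (a fortnight = 2 weeks).
P(N ≥ 6) = 1 − P(N ≤ 5) = 1 − Σ_{j=0}^{5} e^(−μ) μ^j/j! ≈ 0.1559.

0.1559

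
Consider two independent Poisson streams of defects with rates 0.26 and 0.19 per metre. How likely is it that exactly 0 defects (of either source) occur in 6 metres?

Independent Poisson processes superpose: combined rate λ = 0.26 + 0.19 = 0.45 per metre.
Over the interval, μ = 0.45 × 6 = 2.7 (6 metres).
P(N = 0) = e^(−2.7) · 2.7^0/0! ≈ 0.0672.

0.0672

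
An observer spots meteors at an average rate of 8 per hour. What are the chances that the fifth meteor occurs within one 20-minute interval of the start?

Over the interval, μ = 8 × 1/3 ≈ 2.66667 (a 20-minute interval = 1/3 hours).
The fifth arrival falls in the interval iff at least 5 events occur there: P(S_5 ≤ t) = P(N ≥ 5) = 1 − P(N ≤ 4) ≈ 0.1322.

0.1322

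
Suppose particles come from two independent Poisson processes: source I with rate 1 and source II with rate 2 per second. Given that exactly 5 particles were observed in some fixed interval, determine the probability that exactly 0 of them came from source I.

0.1317

Given the total, each event is independently from source I with probability p = λ_I/(λ_I+λ_II) = 1/3 ≈ 0.3333.
So K ~ Binomial(5, 1/3): P(K = 0) = C(5,0) · (1/3)^0 · (2/3)^5 ≈ 0.1317.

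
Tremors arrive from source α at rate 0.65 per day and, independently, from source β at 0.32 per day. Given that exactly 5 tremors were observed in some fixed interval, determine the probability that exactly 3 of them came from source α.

0.3275

Given the total, each event is independently from source α with probability p = λ_α/(λ_α+λ_β) = 0.65/0.97 ≈ 0.6701.
So K ~ Binomial(5, 0.65/0.97): P(K = 3) = C(5,3) · (0.65/0.97)^3 · (0.32/0.97)^2 ≈ 0.3275.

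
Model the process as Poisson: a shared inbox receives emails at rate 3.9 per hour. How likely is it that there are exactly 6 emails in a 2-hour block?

Over the interval, μ = 3.9 × 2 = 7.8 (a 2-hour block = 2 hours).
P(N = 6) = e^(−μ) μ^6/6! = e^(−7.8) · 7.8^6/720 ≈ 0.1282.

0.1282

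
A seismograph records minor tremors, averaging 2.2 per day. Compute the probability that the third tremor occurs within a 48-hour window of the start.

Over the interval, μ = 2.2 × 2 = 4.4 (a 48-hour window = 2 days).
The third arrival falls in the interval iff at least 3 events occur there: P(S_3 ≤ t) = P(N ≥ 3) = 1 − P(N ≤ 2) ≈ 0.8149.

0.8149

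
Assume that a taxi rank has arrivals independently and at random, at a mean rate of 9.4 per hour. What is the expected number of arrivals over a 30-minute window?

E[N] = λt = 9.4 × 0.5 = 4.7 (a 30-minute window = 0.5 hours).

4.7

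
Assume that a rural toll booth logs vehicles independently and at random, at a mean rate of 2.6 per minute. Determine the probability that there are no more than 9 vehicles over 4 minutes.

Over the interval, μ = 2.6 × 4 = 10.4 (4 minutes).
P(N ≤ 9) = Σ_{j=0}^{9} e^(−μ) μ^j/j! ≈ 0.4090.

0.4090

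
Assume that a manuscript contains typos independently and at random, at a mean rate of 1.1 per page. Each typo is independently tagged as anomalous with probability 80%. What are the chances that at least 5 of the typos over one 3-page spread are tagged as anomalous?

0.1283

Thinning: the typos that are tagged as anomalous themselves form a Poisson process with rate 0.8 × 1.1 = 0.88 per page.
Over the interval, μ = 0.88 × 3 = 2.64 (a 3-page spread = 3 pages).
P(N ≥ 5) = 1 − P(N ≤ 4) ≈ 0.1283.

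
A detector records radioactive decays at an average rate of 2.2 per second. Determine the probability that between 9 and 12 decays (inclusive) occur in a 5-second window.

0.4567

Over the interval, μ = 2.2 × 5 = 11 (a 5-second window = 5 seconds).
P(9 ≤ N ≤ 12) = Σ_{j=9}^{12} e^(−11) · 11^j/j! ≈ 0.4567.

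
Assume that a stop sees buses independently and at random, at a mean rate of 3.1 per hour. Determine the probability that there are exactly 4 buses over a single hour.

0.1733

With mean μ = 3.1 per hour,
P(N = 4) = e^(−μ) μ^4/4! = e^(−3.1) · 3.1^4/24 ≈ 0.1733.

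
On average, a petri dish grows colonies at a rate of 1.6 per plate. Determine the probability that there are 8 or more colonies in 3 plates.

Over the interval, μ = 1.6 × 3 = 4.8 (3 plates).
P(N ≥ 8) = 1 − P(N ≤ 7) = 1 − Σ_{j=0}^{7} e^(−μ) μ^j/j! ≈ 0.1133.

0.1133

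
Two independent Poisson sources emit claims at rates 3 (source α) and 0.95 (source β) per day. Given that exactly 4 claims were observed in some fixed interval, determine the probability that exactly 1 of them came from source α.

Given the total, each event is independently from source α with probability p = λ_α/(λ_α+λ_β) = 3/3.95 ≈ 0.7595.
So K ~ Binomial(4, 3/3.95): P(K = 1) = C(4,1) · (3/3.95)^1 · (0.95/3.95)^3 ≈ 0.0423.

0.0423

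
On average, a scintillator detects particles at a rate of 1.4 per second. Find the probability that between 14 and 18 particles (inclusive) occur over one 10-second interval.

0.4182

Over the interval, μ = 1.4 × 10 = 14 (a 10-second interval = 10 seconds).
P(14 ≤ N ≤ 18) = Σ_{j=14}^{18} e^(−14) · 14^j/j! ≈ 0.4182.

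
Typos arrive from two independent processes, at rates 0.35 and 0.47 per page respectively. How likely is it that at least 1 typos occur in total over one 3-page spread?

Independent Poisson processes superpose: combined rate λ = 0.35 + 0.47 = 0.82 per page.
Over the interval, μ = 0.82 × 3 = 2.46 (a 3-page spread = 3 pages).
P(N ≥ 1) = 1 − P(N ≤ 0) ≈ 0.9146.

0.9146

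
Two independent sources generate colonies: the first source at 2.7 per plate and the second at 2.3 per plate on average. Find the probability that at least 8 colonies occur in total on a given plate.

Independent Poisson processes superpose: combined rate λ = 2.7 + 2.3 = 5 per plate.
So μ = 5.
P(N ≥ 8) = 1 − P(N ≤ 7) ≈ 0.1334.

0.1334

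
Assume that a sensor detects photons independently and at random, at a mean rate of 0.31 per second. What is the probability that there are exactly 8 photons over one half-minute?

0.1269

Over the interval, μ = 0.31 × 30 = 9.3 (a half-minute = 30 seconds).
P(N = 8) = e^(−μ) μ^8/8! = e^(−9.3) · 9.3^8/40320 ≈ 0.1269.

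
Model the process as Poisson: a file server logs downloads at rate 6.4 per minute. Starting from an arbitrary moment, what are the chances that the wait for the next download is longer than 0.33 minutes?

The wait for the next event is exponential with rate λ = 6.4 per minute.
P(T > 0.33) = e^(−λt) = e^(−6.4 × 0.33) = e^(−2.112) ≈ 0.1210.

0.1210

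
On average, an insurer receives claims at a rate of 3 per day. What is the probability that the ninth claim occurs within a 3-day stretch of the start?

Over the interval, μ = 3 × 3 = 9 (a 3-day stretch = 3 days).
The ninth arrival falls in the interval iff at least 9 events occur there: P(S_9 ≤ t) = P(N ≥ 9) = 1 − P(N ≤ 8) ≈ 0.5443.

0.5443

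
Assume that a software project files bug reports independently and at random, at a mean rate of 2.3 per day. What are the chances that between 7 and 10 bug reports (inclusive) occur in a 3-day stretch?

Over the interval, μ = 2.3 × 3 = 6.9 (a 3-day stretch = 3 days).
P(7 ≤ N ≤ 10) = Σ_{j=7}^{10} e^(−6.9) · 6.9^j/j! ≈ 0.4437.

0.4437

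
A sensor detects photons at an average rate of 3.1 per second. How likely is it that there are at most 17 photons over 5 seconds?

0.7052

Over the interval, μ = 3.1 × 5 = 15.5 (5 seconds).
P(N ≤ 17) = Σ_{j=0}^{17} e^(−μ) μ^j/j! ≈ 0.7052.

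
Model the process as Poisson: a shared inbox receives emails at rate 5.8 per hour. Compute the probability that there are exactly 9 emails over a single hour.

0.0620

With mean μ = 5.8 per hour,
P(N = 9) = e^(−μ) μ^9/9! = e^(−5.8) · 5.8^9/362880 ≈ 0.0620.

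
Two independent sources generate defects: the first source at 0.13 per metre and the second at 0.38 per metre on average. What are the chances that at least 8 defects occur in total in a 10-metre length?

0.1440

Independent Poisson processes superpose: combined rate λ = 0.13 + 0.38 = 0.51 per metre.
Over the interval, μ = 0.51 × 10 = 5.1 (a 10-metre length = 10 metres).
P(N ≥ 8) = 1 − P(N ≤ 7) ≈ 0.1440.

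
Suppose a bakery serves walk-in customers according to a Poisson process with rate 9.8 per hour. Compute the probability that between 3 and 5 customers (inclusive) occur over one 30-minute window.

0.5002

Over the interval, μ = 9.8 × 0.5 = 4.9 (a 30-minute window = 0.5 hours).
P(3 ≤ N ≤ 5) = Σ_{j=3}^{5} e^(−4.9) · 4.9^j/j! ≈ 0.5002.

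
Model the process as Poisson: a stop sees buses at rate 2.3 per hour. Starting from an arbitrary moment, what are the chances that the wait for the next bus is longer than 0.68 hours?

0.2093

The wait for the next event is exponential with rate λ = 2.3 per hour.
P(T > 0.68) = e^(−λt) = e^(−2.3 × 0.68) = e^(−1.564) ≈ 0.2093.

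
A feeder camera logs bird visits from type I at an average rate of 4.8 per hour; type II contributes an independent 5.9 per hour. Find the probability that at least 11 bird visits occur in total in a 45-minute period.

0.1866

Independent Poisson processes superpose: combined rate λ = 4.8 + 5.9 = 10.7 per hour.
Over the interval, μ = 10.7 × 0.75 = 8.025 (a 45-minute period = 0.75 hours).
P(N ≥ 11) = 1 − P(N ≤ 10) ≈ 0.1866.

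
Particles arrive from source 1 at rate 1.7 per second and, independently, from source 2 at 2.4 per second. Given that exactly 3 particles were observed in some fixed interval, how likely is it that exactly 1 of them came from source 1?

0.4262

Given the total, each event is independently from source 1 with probability p = λ_1/(λ_1+λ_2) = 1.7/4.1 ≈ 0.4146.
So K ~ Binomial(3, 1.7/4.1): P(K = 1) = C(3,1) · (1.7/4.1)^1 · (2.4/4.1)^2 ≈ 0.4262.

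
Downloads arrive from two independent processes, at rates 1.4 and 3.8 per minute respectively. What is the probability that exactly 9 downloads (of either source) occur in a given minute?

0.0423

Independent Poisson processes superpose: combined rate λ = 1.4 + 3.8 = 5.2 per minute.
So μ = 5.2.
P(N = 9) = e^(−5.2) · 5.2^9/9! ≈ 0.0423.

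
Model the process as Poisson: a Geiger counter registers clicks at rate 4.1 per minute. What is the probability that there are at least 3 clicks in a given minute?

With mean μ = 4.1 per minute,
P(N ≥ 3) = 1 − P(N ≤ 2) = 1 − Σ_{j=0}^{2} e^(−μ) μ^j/j! ≈ 0.7762.

0.7762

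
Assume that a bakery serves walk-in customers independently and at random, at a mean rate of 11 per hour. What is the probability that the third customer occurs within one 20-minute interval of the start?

0.7089

Over the interval, μ = 11 × 1/3 ≈ 3.66667 (a 20-minute interval = 1/3 hours).
The third arrival falls in the interval iff at least 3 events occur there: P(S_3 ≤ t) = P(N ≥ 3) = 1 − P(N ≤ 2) ≈ 0.7089.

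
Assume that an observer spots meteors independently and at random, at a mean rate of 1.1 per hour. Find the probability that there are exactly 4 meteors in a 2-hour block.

Over the interval, μ = 1.1 × 2 = 2.2 (a 2-hour block = 2 hours).
P(N = 4) = e^(−μ) μ^4/4! = e^(−2.2) · 2.2^4/24 ≈ 0.1082.

0.1082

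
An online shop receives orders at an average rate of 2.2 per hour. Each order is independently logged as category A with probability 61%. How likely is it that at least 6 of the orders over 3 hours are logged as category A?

0.2189

Thinning: the orders that are logged as category A themselves form a Poisson process with rate 0.61 × 2.2 = 1.342 per hour.
Over the interval, μ = 1.342 × 3 = 4.026 (3 hours).
P(N ≥ 6) = 1 − P(N ≤ 5) ≈ 0.2189.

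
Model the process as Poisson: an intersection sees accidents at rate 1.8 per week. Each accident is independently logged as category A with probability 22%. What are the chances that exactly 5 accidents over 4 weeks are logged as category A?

0.0170

Thinning: the accidents that are logged as category A themselves form a Poisson process with rate 0.22 × 1.8 = 0.396 per week.
Over the interval, μ = 0.396 × 4 = 1.584 (4 weeks).
P(N = 5) = e^(−1.584) · 1.584^5/5! ≈ 0.0170.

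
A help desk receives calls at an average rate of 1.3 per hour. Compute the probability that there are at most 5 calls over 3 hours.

Over the interval, μ = 1.3 × 3 = 3.9 (3 hours).
P(N ≤ 5) = Σ_{j=0}^{5} e^(−μ) μ^j/j! ≈ 0.8006.

0.8006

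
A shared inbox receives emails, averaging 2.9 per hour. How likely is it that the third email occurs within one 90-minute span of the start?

Over the interval, μ = 2.9 × 1.5 = 4.35 (a 90-minute span = 1.5 hours).
The third arrival falls in the interval iff at least 3 events occur there: P(S_3 ≤ t) = P(N ≥ 3) = 1 − P(N ≤ 2) ≈ 0.8088.

0.8088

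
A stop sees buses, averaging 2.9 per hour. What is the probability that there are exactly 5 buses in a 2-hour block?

0.1656

Over the interval, μ = 2.9 × 2 = 5.8 (a 2-hour block = 2 hours).
P(N = 5) = e^(−μ) μ^5/5! = e^(−5.8) · 5.8^5/120 ≈ 0.1656.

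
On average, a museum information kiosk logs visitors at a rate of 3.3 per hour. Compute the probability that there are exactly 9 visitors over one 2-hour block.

Over the interval, μ = 3.3 × 2 = 6.6 (a 2-hour block = 2 hours).
P(N = 9) = e^(−μ) μ^9/9! = e^(−6.6) · 6.6^9/362880 ≈ 0.0891.

0.0891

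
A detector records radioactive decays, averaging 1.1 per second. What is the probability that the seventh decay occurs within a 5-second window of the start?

Over the interval, μ = 1.1 × 5 = 5.5 (a 5-second window = 5 seconds).
The seventh arrival falls in the interval iff at least 7 events occur there: P(S_7 ≤ t) = P(N ≥ 7) = 1 − P(N ≤ 6) ≈ 0.3140.

0.3140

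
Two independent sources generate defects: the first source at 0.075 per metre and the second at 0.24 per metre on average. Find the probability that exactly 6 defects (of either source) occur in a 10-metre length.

0.0581

Independent Poisson processes superpose: combined rate λ = 0.075 + 0.24 = 0.315 per metre.
Over the interval, μ = 0.315 × 10 = 3.15 (a 10-metre length = 10 metres).
P(N = 6) = e^(−3.15) · 3.15^6/6! ≈ 0.0581.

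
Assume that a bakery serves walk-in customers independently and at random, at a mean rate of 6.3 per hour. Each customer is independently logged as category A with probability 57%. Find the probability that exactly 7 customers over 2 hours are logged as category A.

0.1487

Thinning: the customers that are logged as category A themselves form a Poisson process with rate 0.57 × 6.3 = 3.591 per hour.
Over the interval, μ = 3.591 × 2 = 7.182 (2 hours).
P(N = 7) = e^(−7.182) · 7.182^7/7! ≈ 0.1487.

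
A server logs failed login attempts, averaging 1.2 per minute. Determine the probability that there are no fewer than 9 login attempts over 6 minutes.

0.2973

Over the interval, μ = 1.2 × 6 = 7.2 (6 minutes).
P(N ≥ 9) = 1 − P(N ≤ 8) = 1 − Σ_{j=0}^{8} e^(−μ) μ^j/j! ≈ 0.2973.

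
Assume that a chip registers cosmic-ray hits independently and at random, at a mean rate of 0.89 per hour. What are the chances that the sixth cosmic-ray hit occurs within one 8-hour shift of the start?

0.7144

Over the interval, μ = 0.89 × 8 = 7.12 (an 8-hour shift = 8 hours).
The sixth arrival falls in the interval iff at least 6 events occur there: P(S_6 ≤ t) = P(N ≥ 6) = 1 − P(N ≤ 5) ≈ 0.7144.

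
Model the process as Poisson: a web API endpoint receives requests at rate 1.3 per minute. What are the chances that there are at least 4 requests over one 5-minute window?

0.8882

Over the interval, μ = 1.3 × 5 = 6.5 (a 5-minute window = 5 minutes).
P(N ≥ 4) = 1 − P(N ≤ 3) = 1 − Σ_{j=0}^{3} e^(−μ) μ^j/j! ≈ 0.8882.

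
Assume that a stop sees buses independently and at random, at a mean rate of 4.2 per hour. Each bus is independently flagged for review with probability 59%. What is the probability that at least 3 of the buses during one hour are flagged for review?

Thinning: the buses that are flagged for review themselves form a Poisson process with rate 0.59 × 4.2 = 2.478 per hour.
So μ = 2.478.
P(N ≥ 3) = 1 − P(N ≤ 2) ≈ 0.4505.

0.4505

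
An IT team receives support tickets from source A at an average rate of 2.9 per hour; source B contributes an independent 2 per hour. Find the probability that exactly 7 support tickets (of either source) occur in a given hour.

0.1002

Independent Poisson processes superpose: combined rate λ = 2.9 + 2 = 4.9 per hour.
So μ = 4.9.
P(N = 7) = e^(−4.9) · 4.9^7/7! ≈ 0.1002.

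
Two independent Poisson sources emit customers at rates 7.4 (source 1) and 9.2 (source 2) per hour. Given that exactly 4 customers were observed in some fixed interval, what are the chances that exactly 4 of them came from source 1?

0.0395

Given the total, each event is independently from source 1 with probability p = λ_1/(λ_1+λ_2) = 7.4/16.6 ≈ 0.4458.
So K ~ Binomial(4, 7.4/16.6): P(K = 4) = C(4,4) · (7.4/16.6)^4 · (9.2/16.6)^0 ≈ 0.0395.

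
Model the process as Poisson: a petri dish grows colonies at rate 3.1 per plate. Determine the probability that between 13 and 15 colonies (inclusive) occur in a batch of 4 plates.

Over the interval, μ = 3.1 × 4 = 12.4 (a batch of 4 plates = 4 plates).
P(13 ≤ N ≤ 15) = Σ_{j=13}^{15} e^(−12.4) · 12.4^j/j! ≈ 0.2837.

0.2837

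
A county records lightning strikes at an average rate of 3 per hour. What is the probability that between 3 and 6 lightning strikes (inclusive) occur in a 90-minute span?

0.6575

Over the interval, μ = 3 × 1.5 = 4.5 (a 90-minute span = 1.5 hours).
P(3 ≤ N ≤ 6) = Σ_{j=3}^{6} e^(−4.5) · 4.5^j/j! ≈ 0.6575.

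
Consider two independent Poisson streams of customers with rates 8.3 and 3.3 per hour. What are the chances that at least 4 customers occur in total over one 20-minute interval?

Independent Poisson processes superpose: combined rate λ = 8.3 + 3.3 = 11.6 per hour.
Over the interval, μ = 11.6 × 1/3 ≈ 3.86667 (a 20-minute interval = 1/3 hours).
P(N ≥ 4) = 1 − P(N ≤ 3) ≈ 0.5401.

0.5401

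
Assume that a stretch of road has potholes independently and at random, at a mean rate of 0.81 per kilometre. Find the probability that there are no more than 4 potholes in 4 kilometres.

0.7735

Over the interval, μ = 0.81 × 4 = 3.24 (4 kilometres).
P(N ≤ 4) = Σ_{j=0}^{4} e^(−μ) μ^j/j! ≈ 0.7735.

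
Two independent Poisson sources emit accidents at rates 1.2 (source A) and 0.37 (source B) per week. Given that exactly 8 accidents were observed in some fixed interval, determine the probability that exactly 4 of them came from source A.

Given the total, each event is independently from source A with probability p = λ_A/(λ_A+λ_B) = 1.2/1.57 ≈ 0.7643.
So K ~ Binomial(8, 1.2/1.57): P(K = 4) = C(8,4) · (1.2/1.57)^4 · (0.37/1.57)^4 ≈ 0.0737.

0.0737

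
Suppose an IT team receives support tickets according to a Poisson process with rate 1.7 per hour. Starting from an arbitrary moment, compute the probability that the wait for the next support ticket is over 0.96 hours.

0.1955

The wait for the next event is exponential with rate λ = 1.7 per hour.
P(T > 0.96) = e^(−λt) = e^(−1.7 × 0.96) = e^(−1.632) ≈ 0.1955.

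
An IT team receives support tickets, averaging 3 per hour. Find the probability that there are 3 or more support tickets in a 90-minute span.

0.8264

Over the interval, μ = 3 × 1.5 = 4.5 (a 90-minute span = 1.5 hours).
P(N ≥ 3) = 1 − P(N ≤ 2) = 1 − Σ_{j=0}^{2} e^(−μ) μ^j/j! ≈ 0.8264.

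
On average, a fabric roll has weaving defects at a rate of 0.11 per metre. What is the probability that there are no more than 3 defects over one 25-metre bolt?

0.7030

Over the interval, μ = 0.11 × 25 = 2.75 (a 25-metre bolt = 25 metres).
P(N ≤ 3) = Σ_{j=0}^{3} e^(−μ) μ^j/j! ≈ 0.7030.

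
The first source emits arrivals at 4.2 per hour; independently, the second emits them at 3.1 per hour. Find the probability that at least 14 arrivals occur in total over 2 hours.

Independent Poisson processes superpose: combined rate λ = 4.2 + 3.1 = 7.3 per hour.
Over the interval, μ = 7.3 × 2 = 14.6 (2 hours).
P(N ≥ 14) = 1 − P(N ≤ 13) ≈ 0.5976.

0.5976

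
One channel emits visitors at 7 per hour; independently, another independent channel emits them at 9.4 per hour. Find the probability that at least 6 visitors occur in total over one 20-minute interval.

Independent Poisson processes superpose: combined rate λ = 7 + 9.4 = 16.4 per hour.
Over the interval, μ = 16.4 × 1/3 ≈ 5.46667 (a 20-minute interval = 1/3 hours).
P(N ≥ 6) = 1 − P(N ≤ 5) ≈ 0.4654.

0.4654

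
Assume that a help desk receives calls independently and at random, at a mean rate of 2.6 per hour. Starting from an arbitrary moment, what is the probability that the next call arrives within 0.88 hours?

Inter-arrival times are exponential with rate λ = 2.6 per hour.
P(T ≤ 0.88) = 1 − e^(−λt) = 1 − e^(−2.6 × 0.88) = 1 − e^(−2.288) ≈ 0.8985.

0.8985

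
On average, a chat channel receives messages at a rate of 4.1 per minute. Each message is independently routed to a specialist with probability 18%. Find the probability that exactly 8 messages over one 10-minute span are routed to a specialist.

Thinning: the messages that are routed to a specialist themselves form a Poisson process with rate 0.18 × 4.1 = 0.738 per minute.
Over the interval, μ = 0.738 × 10 = 7.38 (a 10-minute span = 10 minutes).
P(N = 8) = e^(−7.38) · 7.38^8/8! ≈ 0.1361.

0.1361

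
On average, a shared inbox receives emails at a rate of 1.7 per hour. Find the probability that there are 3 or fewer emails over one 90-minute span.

0.7468

Over the interval, μ = 1.7 × 1.5 = 2.55 (a 90-minute span = 1.5 hours).
P(N ≤ 3) = Σ_{j=0}^{3} e^(−μ) μ^j/j! ≈ 0.7468.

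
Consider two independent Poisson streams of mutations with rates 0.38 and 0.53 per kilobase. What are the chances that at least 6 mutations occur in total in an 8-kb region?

0.7336

Independent Poisson processes superpose: combined rate λ = 0.38 + 0.53 = 0.91 per kilobase.
Over the interval, μ = 0.91 × 8 = 7.28 (an 8-kb region = 8 kilobases).
P(N ≥ 6) = 1 − P(N ≤ 5) ≈ 0.7336.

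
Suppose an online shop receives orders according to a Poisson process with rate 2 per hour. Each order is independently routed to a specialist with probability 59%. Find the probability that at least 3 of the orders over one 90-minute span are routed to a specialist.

0.2614

Thinning: the orders that are routed to a specialist themselves form a Poisson process with rate 0.59 × 2 = 1.18 per hour.
Over the interval, μ = 1.18 × 1.5 = 1.77 (a 90-minute span = 1.5 hours).
P(N ≥ 3) = 1 − P(N ≤ 2) ≈ 0.2614.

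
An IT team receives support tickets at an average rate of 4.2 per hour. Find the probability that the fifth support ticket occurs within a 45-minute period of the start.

0.2105

Over the interval, μ = 4.2 × 0.75 = 3.15 (a 45-minute period = 0.75 hours).
The fifth arrival falls in the interval iff at least 5 events occur there: P(S_5 ≤ t) = P(N ≥ 5) = 1 − P(N ≤ 4) ≈ 0.2105.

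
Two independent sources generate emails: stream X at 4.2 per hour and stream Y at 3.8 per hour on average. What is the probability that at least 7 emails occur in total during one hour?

0.6866

Independent Poisson processes superpose: combined rate λ = 4.2 + 3.8 = 8 per hour.
So μ = 8.
P(N ≥ 7) = 1 − P(N ≤ 6) ≈ 0.6866.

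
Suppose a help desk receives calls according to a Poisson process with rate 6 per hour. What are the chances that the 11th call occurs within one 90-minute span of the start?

Over the interval, μ = 6 × 1.5 = 9 (a 90-minute span = 1.5 hours).
The 11th arrival falls in the interval iff at least 11 events occur there: P(S_11 ≤ t) = P(N ≥ 11) = 1 − P(N ≤ 10) ≈ 0.2940.

0.2940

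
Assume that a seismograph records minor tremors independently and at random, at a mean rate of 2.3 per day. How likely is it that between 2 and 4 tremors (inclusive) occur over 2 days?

0.4569

Over the interval, μ = 2.3 × 2 = 4.6 (2 days).
P(2 ≤ N ≤ 4) = Σ_{j=2}^{4} e^(−4.6) · 4.6^j/j! ≈ 0.4569.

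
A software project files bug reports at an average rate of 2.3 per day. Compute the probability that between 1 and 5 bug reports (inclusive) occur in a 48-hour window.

Over the interval, μ = 2.3 × 2 = 4.6 (a 48-hour window = 2 days).
P(1 ≤ N ≤ 5) = Σ_{j=1}^{5} e^(−4.6) · 4.6^j/j! ≈ 0.6757.

0.6757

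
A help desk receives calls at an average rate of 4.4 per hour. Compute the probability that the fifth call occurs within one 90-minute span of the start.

0.7873

Over the interval, μ = 4.4 × 1.5 = 6.6 (a 90-minute span = 1.5 hours).
The fifth arrival falls in the interval iff at least 5 events occur there: P(S_5 ≤ t) = P(N ≥ 5) = 1 − P(N ≤ 4) ≈ 0.7873.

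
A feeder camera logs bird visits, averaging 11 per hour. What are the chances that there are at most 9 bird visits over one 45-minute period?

Over the interval, μ = 11 × 0.75 = 8.25 (a 45-minute period = 0.75 hours).
P(N ≤ 9) = Σ_{j=0}^{9} e^(−μ) μ^j/j! ≈ 0.6852.

0.6852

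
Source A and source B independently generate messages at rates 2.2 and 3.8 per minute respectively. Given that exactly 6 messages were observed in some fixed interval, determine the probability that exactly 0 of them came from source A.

Given the total, each event is independently from source A with probability p = λ_A/(λ_A+λ_B) = 2.2/6 ≈ 0.3667.
So K ~ Binomial(6, 2.2/6): P(K = 0) = C(6,0) · (2.2/6)^0 · (3.8/6)^6 ≈ 0.0645.

0.0645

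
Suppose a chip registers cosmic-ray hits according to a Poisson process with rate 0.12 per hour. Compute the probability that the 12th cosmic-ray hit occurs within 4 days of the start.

0.4826

Over the interval, μ = 0.12 × 96 = 11.52 (4 days = 96 hours).
The 12th arrival falls in the interval iff at least 12 events occur there: P(S_12 ≤ t) = P(N ≥ 12) = 1 − P(N ≤ 11) ≈ 0.4826.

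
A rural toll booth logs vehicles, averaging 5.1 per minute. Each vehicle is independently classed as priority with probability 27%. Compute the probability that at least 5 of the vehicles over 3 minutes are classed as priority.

0.3967

Thinning: the vehicles that are classed as priority themselves form a Poisson process with rate 0.27 × 5.1 = 1.377 per minute.
Over the interval, μ = 1.377 × 3 = 4.131 (3 minutes).
P(N ≥ 5) = 1 − P(N ≤ 4) ≈ 0.3967.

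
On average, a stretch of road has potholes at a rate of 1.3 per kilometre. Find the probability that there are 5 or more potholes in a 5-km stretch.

Over the interval, μ = 1.3 × 5 = 6.5 (a 5-km stretch = 5 kilometres).
P(N ≥ 5) = 1 − P(N ≤ 4) = 1 − Σ_{j=0}^{4} e^(−μ) μ^j/j! ≈ 0.7763.

0.7763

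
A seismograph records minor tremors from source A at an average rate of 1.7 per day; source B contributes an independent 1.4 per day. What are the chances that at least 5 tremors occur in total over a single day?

0.2018

Independent Poisson processes superpose: combined rate λ = 1.7 + 1.4 = 3.1 per day.
So μ = 3.1.
P(N ≥ 5) = 1 − P(N ≤ 4) ≈ 0.2018.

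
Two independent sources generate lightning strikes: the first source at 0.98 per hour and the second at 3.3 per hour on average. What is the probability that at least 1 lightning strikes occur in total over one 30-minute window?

Independent Poisson processes superpose: combined rate λ = 0.98 + 3.3 = 4.28 per hour.
Over the interval, μ = 4.28 × 0.5 = 2.14 (a 30-minute window = 0.5 hours).
P(N ≥ 1) = 1 − P(N ≤ 0) ≈ 0.8823.

0.8823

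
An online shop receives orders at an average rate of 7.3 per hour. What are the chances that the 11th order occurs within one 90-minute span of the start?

0.5341

Over the interval, μ = 7.3 × 1.5 = 10.95 (a 90-minute span = 1.5 hours).
The 11th arrival falls in the interval iff at least 11 events occur there: P(S_11 ≤ t) = P(N ≥ 11) = 1 − P(N ≤ 10) ≈ 0.5341.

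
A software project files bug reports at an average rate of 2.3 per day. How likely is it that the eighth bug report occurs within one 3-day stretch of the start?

0.3864

Over the interval, μ = 2.3 × 3 = 6.9 (a 3-day stretch = 3 days).
The eighth arrival falls in the interval iff at least 8 events occur there: P(S_8 ≤ t) = P(N ≥ 8) = 1 − P(N ≤ 7) ≈ 0.3864.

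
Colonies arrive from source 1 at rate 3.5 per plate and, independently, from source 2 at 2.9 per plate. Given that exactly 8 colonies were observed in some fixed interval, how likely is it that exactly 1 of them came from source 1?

Given the total, each event is independently from source 1 with probability p = λ_1/(λ_1+λ_2) = 3.5/6.4 ≈ 0.5469.
So K ~ Binomial(8, 3.5/6.4): P(K = 1) = C(8,1) · (3.5/6.4)^1 · (2.9/6.4)^7 ≈ 0.0172.

0.0172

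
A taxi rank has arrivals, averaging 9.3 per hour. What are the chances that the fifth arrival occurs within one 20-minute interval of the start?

Over the interval, μ = 9.3 × 1/3 = 3.1 (a 20-minute interval = 1/3 hours).
The fifth arrival falls in the interval iff at least 5 events occur there: P(S_5 ≤ t) = P(N ≥ 5) = 1 − P(N ≤ 4) ≈ 0.2018.

0.2018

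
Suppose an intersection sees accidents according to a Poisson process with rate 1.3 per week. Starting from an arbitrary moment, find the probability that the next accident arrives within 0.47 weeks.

0.4572

Inter-arrival times are exponential with rate λ = 1.3 per week.
P(T ≤ 0.47) = 1 − e^(−λt) = 1 − e^(−1.3 × 0.47) = 1 − e^(−0.611) ≈ 0.4572.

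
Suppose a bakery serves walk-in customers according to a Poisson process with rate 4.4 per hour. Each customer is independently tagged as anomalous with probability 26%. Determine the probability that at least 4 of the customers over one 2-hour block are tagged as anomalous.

Thinning: the customers that are tagged as anomalous themselves form a Poisson process with rate 0.26 × 4.4 = 1.144 per hour.
Over the interval, μ = 1.144 × 2 = 2.288 (a 2-hour block = 2 hours).
P(N ≥ 4) = 1 − P(N ≤ 3) ≈ 0.1982.

0.1982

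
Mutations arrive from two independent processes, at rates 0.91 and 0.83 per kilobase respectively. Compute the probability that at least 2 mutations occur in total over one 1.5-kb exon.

Independent Poisson processes superpose: combined rate λ = 0.91 + 0.83 = 1.74 per kilobase.
Over the interval, μ = 1.74 × 1.5 = 2.61 (a 1.5-kb exon = 1.5 kilobases).
P(N ≥ 2) = 1 − P(N ≤ 1) ≈ 0.7345.

0.7345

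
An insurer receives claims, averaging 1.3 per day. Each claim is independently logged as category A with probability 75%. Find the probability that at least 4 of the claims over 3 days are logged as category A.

Thinning: the claims that are logged as category A themselves form a Poisson process with rate 0.75 × 1.3 = 0.975 per day.
Over the interval, μ = 0.975 × 3 = 2.925 (3 days).
P(N ≥ 4) = 1 − P(N ≤ 3) ≈ 0.3360.

0.3360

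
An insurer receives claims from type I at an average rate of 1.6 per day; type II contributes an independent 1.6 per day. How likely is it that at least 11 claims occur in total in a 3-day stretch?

0.3671

Independent Poisson processes superpose: combined rate λ = 1.6 + 1.6 = 3.2 per day.
Over the interval, μ = 3.2 × 3 = 9.6 (a 3-day stretch = 3 days).
P(N ≥ 11) = 1 − P(N ≤ 10) ≈ 0.3671.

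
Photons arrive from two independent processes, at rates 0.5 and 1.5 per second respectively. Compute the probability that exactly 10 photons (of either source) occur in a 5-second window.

Independent Poisson processes superpose: combined rate λ = 0.5 + 1.5 = 2 per second.
Over the interval, μ = 2 × 5 = 10 (a 5-second window = 5 seconds).
P(N = 10) = e^(−10) · 10^10/10! ≈ 0.1251.

0.1251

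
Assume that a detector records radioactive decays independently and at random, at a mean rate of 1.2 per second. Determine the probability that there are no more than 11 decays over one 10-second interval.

Over the interval, μ = 1.2 × 10 = 12 (a 10-second interval = 10 seconds).
P(N ≤ 11) = Σ_{j=0}^{11} e^(−μ) μ^j/j! ≈ 0.4616.

0.4616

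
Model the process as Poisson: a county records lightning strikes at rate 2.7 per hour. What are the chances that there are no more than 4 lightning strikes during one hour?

0.8629

With mean μ = 2.7 per hour,
P(N ≤ 4) = Σ_{j=0}^{4} e^(−μ) μ^j/j! ≈ 0.8629.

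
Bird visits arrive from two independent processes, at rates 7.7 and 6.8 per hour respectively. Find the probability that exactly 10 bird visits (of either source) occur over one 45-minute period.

Independent Poisson processes superpose: combined rate λ = 7.7 + 6.8 = 14.5 per hour.
Over the interval, μ = 14.5 × 0.75 = 10.875 (a 45-minute period = 0.75 hours).
P(N = 10) = e^(−10.875) · 10.875^10/10! ≈ 0.1207.

0.1207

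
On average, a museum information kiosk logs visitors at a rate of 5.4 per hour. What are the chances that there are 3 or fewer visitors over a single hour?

0.2133

With mean μ = 5.4 per hour,
P(N ≤ 3) = Σ_{j=0}^{3} e^(−μ) μ^j/j! ≈ 0.2133.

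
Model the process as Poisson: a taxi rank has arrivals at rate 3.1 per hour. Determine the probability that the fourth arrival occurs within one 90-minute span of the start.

Over the interval, μ = 3.1 × 1.5 = 4.65 (a 90-minute span = 1.5 hours).
The fourth arrival falls in the interval iff at least 4 events occur there: P(S_4 ≤ t) = P(N ≥ 4) = 1 − P(N ≤ 3) ≈ 0.6824.

0.6824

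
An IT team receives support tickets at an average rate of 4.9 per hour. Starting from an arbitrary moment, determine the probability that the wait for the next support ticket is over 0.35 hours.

The wait for the next event is exponential with rate λ = 4.9 per hour.
P(T > 0.35) = e^(−λt) = e^(−4.9 × 0.35) = e^(−1.715) ≈ 0.1800.

0.1800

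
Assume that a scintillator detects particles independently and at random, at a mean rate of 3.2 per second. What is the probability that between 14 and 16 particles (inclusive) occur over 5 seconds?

Over the interval, μ = 3.2 × 5 = 16 (5 seconds).
P(14 ≤ N ≤ 16) = Σ_{j=14}^{16} e^(−16) · 16^j/j! ≈ 0.2915.

0.2915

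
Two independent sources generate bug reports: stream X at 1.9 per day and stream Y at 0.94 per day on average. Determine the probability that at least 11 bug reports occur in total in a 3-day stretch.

Independent Poisson processes superpose: combined rate λ = 1.9 + 0.94 = 2.84 per day.
Over the interval, μ = 2.84 × 3 = 8.52 (a 3-day stretch = 3 days).
P(N ≥ 11) = 1 − P(N ≤ 10) ≈ 0.2388.

0.2388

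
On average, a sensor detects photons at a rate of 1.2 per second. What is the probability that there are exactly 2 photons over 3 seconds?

Over the interval, μ = 1.2 × 3 = 3.6 (3 seconds).
P(N = 2) = e^(−μ) μ^2/2! = e^(−3.6) · 3.6^2/2 ≈ 0.1771.

0.1771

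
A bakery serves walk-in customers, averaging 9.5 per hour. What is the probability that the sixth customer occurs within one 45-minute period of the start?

Over the interval, μ = 9.5 × 0.75 = 7.125 (a 45-minute period = 0.75 hours).
The sixth arrival falls in the interval iff at least 6 events occur there: P(S_6 ≤ t) = P(N ≥ 6) = 1 − P(N ≤ 5) ≈ 0.7150.

0.7150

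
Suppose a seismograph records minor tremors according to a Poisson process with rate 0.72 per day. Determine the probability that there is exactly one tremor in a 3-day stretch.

0.2491

Over the interval, μ = 0.72 × 3 = 2.16 (a 3-day stretch = 3 days).
P(N = 1) = e^(−μ) μ^1/1! = e^(−2.16) · 2.16^1/1 ≈ 0.2491.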